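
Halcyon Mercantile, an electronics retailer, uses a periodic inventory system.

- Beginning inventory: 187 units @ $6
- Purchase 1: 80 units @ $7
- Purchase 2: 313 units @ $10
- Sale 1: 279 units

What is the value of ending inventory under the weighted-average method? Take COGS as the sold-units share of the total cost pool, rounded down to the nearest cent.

Ending inventory = $2,497.27

Sale 1, sell 279: 279/580 × $4,812.00 → $2,314.73
Ending inventory (cost pool remaining) = $2,497.27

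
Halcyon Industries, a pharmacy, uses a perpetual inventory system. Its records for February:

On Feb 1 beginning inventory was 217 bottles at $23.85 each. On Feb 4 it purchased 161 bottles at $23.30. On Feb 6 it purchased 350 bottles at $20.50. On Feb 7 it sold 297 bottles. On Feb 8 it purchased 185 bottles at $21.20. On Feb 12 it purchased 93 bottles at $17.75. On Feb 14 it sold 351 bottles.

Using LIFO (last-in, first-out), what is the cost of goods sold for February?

Feb 7, 297 sold [LIFO — newest first]: 297 @ $20.50 = $6,088.50
Feb 14, 351 sold [LIFO — newest first]: 93 @ $17.75 + 185 @ $21.20 + 53 @ $20.50 + 20 @ $23.30 = $7,125.25
Total COGS = $6,088.50 + $7,125.25 = $13,213.75
Ending inventory: 217 @ $23.85 + 141 @ $23.30 = $8,460.75

COGS = $13,213.75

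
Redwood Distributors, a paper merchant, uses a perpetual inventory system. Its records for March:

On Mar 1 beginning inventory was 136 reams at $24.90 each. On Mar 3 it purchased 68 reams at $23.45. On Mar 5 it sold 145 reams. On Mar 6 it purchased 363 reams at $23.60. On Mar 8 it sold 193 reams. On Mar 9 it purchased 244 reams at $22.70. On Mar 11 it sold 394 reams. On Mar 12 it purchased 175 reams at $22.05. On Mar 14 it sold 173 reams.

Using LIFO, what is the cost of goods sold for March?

COGS = $20,960.15

Mar 5, 145 sold [LIFO — newest first]: 68 @ $23.45 + 77 @ $24.90 = $3,511.90
Mar 8, 193 sold [LIFO — newest first]: 193 @ $23.60 = $4,554.80
Mar 11, 394 sold [LIFO — newest first]: 244 @ $22.70 + 150 @ $23.60 = $9,078.80
Mar 14, 173 sold [LIFO — newest first]: 173 @ $22.05 = $3,814.65
Total COGS = $3,511.90 + $4,554.80 + $9,078.80 + $3,814.65 = $20,960.15
Ending inventory: 59 @ $24.90 + 20 @ $23.60 + 2 @ $22.05 = $1,985.20
Check: goods available $22,945.35 = COGS $20,960.15 + ending $1,985.20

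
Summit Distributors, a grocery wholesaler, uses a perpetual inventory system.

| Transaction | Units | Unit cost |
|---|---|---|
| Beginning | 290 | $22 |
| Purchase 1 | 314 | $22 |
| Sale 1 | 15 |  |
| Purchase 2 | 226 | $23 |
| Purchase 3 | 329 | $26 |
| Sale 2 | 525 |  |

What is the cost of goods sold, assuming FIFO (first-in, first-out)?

COGS = $11,880

Sale 1 (15) [FIFO — oldest first]: 15 @ $22 = $330
Sale 2 (525) [FIFO — oldest first]: 275 @ $22 + 250 @ $22 = $11,550
Total COGS = $330 + $11,550 = $11,880
Ending inventory: 64 @ $22 + 226 @ $23 + 329 @ $26 = $15,160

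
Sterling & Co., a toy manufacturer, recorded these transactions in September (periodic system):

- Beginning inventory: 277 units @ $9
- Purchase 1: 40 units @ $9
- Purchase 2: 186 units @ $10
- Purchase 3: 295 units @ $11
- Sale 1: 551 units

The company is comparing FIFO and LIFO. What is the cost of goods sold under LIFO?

COGS = $5,735

FIFO COGS: 277 @ $9 + 40 @ $9 + 186 @ $10 + 48 @ $11 = $5,241
LIFO COGS: 295 @ $11 + 186 @ $10 + 40 @ $9 + 30 @ $9 = $5,735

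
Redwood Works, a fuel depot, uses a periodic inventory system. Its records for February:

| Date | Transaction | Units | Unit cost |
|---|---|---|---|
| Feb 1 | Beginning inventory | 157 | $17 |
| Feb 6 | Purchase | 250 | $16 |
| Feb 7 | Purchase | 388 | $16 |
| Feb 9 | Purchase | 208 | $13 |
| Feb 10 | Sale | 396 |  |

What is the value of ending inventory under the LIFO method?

Ending inventory = $9,869

Feb 10, 396 sold [LIFO — newest first]: 208 @ $13 + 188 @ $16 = $5,712
Ending inventory: 157 @ $17 + 250 @ $16 + 200 @ $16 = $9,869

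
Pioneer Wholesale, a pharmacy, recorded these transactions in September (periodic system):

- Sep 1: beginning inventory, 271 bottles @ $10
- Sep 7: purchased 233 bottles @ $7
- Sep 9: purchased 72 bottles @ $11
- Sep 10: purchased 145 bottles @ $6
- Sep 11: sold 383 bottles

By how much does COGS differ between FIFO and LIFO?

$670

FIFO COGS: 271 @ $10 + 112 @ $7 = $3,494
LIFO COGS: 145 @ $6 + 72 @ $11 + 166 @ $7 = $2,824
Difference = |$3,494 − $2,824| = $670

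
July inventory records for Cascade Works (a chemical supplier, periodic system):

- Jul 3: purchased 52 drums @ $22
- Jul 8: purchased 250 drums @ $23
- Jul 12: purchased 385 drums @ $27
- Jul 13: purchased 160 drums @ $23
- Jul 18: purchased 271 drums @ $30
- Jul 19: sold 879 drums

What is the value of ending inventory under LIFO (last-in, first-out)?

Ending inventory = $5,445

Jul 19, 879 sold [LIFO — newest first]: 271 @ $30 + 160 @ $23 + 385 @ $27 + 63 @ $23 = $23,654
Ending inventory: 52 @ $22 + 187 @ $23 = $5,445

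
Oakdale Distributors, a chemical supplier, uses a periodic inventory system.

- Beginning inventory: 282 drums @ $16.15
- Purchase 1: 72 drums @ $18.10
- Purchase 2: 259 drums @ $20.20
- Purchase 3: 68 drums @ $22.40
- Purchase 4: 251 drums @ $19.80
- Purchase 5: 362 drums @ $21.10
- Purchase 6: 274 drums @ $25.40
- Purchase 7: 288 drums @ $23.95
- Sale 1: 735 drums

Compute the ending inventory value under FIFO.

Ending inventory = $25,396.00

Sale 1 (735) [FIFO — oldest first]: 282 @ $16.15 + 72 @ $18.10 + 259 @ $20.20 + 68 @ $22.40 + 54 @ $19.80 = $13,681.70
Ending inventory: 197 @ $19.80 + 362 @ $21.10 + 274 @ $25.40 + 288 @ $23.95 = $25,396.00
Check: goods available $39,077.70 = COGS $13,681.70 + ending $25,396.00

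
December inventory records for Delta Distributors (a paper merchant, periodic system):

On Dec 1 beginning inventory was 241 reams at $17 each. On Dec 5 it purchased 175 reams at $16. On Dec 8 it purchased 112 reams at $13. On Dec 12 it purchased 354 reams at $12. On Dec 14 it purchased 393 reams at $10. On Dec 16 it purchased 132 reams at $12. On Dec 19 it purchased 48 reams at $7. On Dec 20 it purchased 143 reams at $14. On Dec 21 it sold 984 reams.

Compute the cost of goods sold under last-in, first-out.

Dec 21, 984 sold [LIFO — newest first]: 143 @ $14 + 48 @ $7 + 132 @ $12 + 393 @ $10 + 268 @ $12 = $11,068
Ending inventory: 241 @ $17 + 175 @ $16 + 112 @ $13 + 86 @ $12 = $9,385

COGS = $11,068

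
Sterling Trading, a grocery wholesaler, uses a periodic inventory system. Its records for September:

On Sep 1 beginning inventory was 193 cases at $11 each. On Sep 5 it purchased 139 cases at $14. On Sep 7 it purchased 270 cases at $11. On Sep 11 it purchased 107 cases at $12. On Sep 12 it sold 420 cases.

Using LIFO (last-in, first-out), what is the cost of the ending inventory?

Ending inventory = $3,467

Sep 12, 420 sold [LIFO — newest first]: 107 @ $12 + 270 @ $11 + 43 @ $14 = $4,856
Ending inventory: 193 @ $11 + 96 @ $14 = $3,467
Check: goods available $8,323 = COGS $4,856 + ending $3,467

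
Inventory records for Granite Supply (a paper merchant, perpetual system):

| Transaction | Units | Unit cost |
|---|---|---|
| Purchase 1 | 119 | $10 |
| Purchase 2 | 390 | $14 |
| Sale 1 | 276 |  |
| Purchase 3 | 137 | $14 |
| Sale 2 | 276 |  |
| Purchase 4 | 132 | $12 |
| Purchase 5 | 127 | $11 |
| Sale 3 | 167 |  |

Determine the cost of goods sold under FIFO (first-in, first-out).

Sale 1 (276) [FIFO — oldest first]: 119 @ $10 + 157 @ $14 = $3,388
Sale 2 (276) [FIFO — oldest first]: 233 @ $14 + 43 @ $14 = $3,864
Sale 3 (167) [FIFO — oldest first]: 94 @ $14 + 73 @ $12 = $2,192
Total COGS = $3,388 + $3,864 + $2,192 = $9,444
Ending inventory: 59 @ $12 + 127 @ $11 = $2,105

COGS = $9,444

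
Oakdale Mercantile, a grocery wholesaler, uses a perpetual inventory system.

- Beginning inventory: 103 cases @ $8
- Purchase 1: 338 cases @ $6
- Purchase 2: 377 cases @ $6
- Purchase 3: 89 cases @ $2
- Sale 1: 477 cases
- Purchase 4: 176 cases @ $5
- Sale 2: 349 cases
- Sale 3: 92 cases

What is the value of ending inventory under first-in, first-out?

Sale 1 (477) [FIFO — oldest first]: 103 @ $8 + 338 @ $6 + 36 @ $6 = $3,068
Sale 2 (349) [FIFO — oldest first]: 341 @ $6 + 8 @ $2 = $2,062
Sale 3 (92) [FIFO — oldest first]: 81 @ $2 + 11 @ $5 = $217
Total COGS = $3,068 + $2,062 + $217 = $5,347
Ending inventory: 165 @ $5 = $825

Ending inventory = $825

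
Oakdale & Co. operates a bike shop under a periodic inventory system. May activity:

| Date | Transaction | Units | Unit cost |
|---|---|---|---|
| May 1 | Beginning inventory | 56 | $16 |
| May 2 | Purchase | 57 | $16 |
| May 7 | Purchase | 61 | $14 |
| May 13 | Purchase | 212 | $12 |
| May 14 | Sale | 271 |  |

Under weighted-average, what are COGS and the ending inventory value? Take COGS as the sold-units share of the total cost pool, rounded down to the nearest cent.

May 14, sell 271: 271/386 × $5,206.00 → $3,654.98
Ending inventory (cost pool remaining) = $1,551.02

COGS = $3,654.98; ending inventory = $1,551.02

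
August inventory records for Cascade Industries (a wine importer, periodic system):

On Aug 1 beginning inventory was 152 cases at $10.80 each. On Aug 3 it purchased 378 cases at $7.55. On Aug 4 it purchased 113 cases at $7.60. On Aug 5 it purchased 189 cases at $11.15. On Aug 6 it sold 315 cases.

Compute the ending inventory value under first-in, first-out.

Ending inventory = $4,589.40

Aug 6, 315 sold [FIFO — oldest first]: 152 @ $10.80 + 163 @ $7.55 = $2,872.25
Ending inventory: 215 @ $7.55 + 113 @ $7.60 + 189 @ $11.15 = $4,589.40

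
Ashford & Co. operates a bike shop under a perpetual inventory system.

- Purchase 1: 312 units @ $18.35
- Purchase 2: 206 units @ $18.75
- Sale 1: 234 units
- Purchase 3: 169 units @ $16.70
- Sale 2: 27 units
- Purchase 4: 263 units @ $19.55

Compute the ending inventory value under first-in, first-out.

Sale 1 (234) [FIFO — oldest first]: 234 @ $18.35 = $4,293.90
Sale 2 (27) [FIFO — oldest first]: 27 @ $18.35 = $495.45
Total COGS = $4,293.90 + $495.45 = $4,789.35
Ending inventory: 51 @ $18.35 + 206 @ $18.75 + 169 @ $16.70 + 263 @ $19.55 = $12,762.30

Ending inventory = $12,762.30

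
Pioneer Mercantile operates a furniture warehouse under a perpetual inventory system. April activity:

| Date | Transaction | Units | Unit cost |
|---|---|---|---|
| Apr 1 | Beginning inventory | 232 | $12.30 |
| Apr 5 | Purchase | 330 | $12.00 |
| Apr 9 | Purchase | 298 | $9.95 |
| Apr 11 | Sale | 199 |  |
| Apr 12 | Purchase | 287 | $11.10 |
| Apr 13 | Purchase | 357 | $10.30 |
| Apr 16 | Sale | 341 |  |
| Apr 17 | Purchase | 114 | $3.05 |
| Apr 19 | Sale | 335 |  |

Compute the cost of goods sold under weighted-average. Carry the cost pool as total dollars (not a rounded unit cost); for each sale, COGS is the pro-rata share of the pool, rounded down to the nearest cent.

COGS = $9,428.75

After Apr 1: 232 on hand, pool $2,853.60 (≈ $12.3000 each)
After Apr 5: 562 on hand, pool $6,813.60 (≈ $12.1238 each)
After Apr 9: 860 on hand, pool $9,778.70 (≈ $11.3706 each)
Apr 11, sell 199: 199/860 × $9,778.70 → $2,262.74
After Apr 12: 948 on hand, pool $10,701.66 (≈ $11.2887 each)
After Apr 13: 1305 on hand, pool $14,378.76 (≈ $11.0182 each)
Apr 16, sell 341: 341/1305 × $14,378.76 → $3,757.20
After Apr 17: 1078 on hand, pool $10,969.26 (≈ $10.1756 each)
Apr 19, sell 335: 335/1078 × $10,969.26 → $3,408.81
Total COGS = $2,262.74 + $3,757.20 + $3,408.81 = $9,428.75
Ending inventory (cost pool remaining) = $7,560.45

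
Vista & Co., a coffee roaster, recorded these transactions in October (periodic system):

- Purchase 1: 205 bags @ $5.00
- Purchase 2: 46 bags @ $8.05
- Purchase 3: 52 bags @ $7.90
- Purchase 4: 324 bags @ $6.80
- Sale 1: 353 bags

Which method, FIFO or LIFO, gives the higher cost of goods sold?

FIFO COGS: 205 @ $5.00 + 46 @ $8.05 + 52 @ $7.90 + 50 @ $6.80 = $2,146.10
LIFO COGS: 324 @ $6.80 + 29 @ $7.90 = $2,432.30

LIFO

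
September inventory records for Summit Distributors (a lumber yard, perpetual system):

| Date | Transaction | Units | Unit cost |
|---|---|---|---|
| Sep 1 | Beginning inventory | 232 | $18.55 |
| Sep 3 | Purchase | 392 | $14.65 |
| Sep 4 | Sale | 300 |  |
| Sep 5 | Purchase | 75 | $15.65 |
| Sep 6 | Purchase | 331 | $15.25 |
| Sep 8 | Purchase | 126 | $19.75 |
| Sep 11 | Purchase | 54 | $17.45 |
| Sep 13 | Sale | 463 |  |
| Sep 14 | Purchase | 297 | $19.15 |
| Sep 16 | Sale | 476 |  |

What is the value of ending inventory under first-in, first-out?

Ending inventory = $5,132.20

Sep 4, 300 sold [FIFO — oldest first]: 232 @ $18.55 + 68 @ $14.65 = $5,299.80
Sep 13, 463 sold [FIFO — oldest first]: 324 @ $14.65 + 75 @ $15.65 + 64 @ $15.25 = $6,896.35
Sep 16, 476 sold [FIFO — oldest first]: 267 @ $15.25 + 126 @ $19.75 + 54 @ $17.45 + 29 @ $19.15 = $8,057.90
Total COGS = $5,299.80 + $6,896.35 + $8,057.90 = $20,254.05
Ending inventory: 268 @ $19.15 = $5,132.20
Check: goods available $25,386.25 = COGS $20,254.05 + ending $5,132.20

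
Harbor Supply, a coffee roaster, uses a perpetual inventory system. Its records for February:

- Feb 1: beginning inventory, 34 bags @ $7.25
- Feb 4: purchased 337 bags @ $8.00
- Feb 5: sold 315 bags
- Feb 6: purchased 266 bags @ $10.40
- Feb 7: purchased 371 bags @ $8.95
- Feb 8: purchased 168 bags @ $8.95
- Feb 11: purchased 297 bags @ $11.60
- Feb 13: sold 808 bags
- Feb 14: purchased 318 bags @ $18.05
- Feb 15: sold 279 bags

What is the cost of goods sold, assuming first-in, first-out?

COGS = $13,154.55

Feb 5, 315 sold [FIFO — oldest first]: 34 @ $7.25 + 281 @ $8.00 = $2,494.50
Feb 13, 808 sold [FIFO — oldest first]: 56 @ $8.00 + 266 @ $10.40 + 371 @ $8.95 + 115 @ $8.95 = $7,564.10
Feb 15, 279 sold [FIFO — oldest first]: 53 @ $8.95 + 226 @ $11.60 = $3,095.95
Total COGS = $2,494.50 + $7,564.10 + $3,095.95 = $13,154.55
Ending inventory: 71 @ $11.60 + 318 @ $18.05 = $6,563.50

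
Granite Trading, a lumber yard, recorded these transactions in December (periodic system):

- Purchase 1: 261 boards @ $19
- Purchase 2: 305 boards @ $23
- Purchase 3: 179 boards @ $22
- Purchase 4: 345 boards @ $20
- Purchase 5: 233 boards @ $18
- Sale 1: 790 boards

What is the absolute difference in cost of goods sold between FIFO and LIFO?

FIFO COGS: 261 @ $19 + 305 @ $23 + 179 @ $22 + 45 @ $20 = $16,812
LIFO COGS: 233 @ $18 + 345 @ $20 + 179 @ $22 + 33 @ $23 = $15,791
Difference = |$16,812 − $15,791| = $1,021

$1,021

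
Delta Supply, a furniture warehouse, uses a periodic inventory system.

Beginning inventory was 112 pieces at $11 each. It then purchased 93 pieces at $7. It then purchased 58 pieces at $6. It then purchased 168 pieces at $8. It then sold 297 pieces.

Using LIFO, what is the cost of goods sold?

Sale 1 (297) [LIFO — newest first]: 168 @ $8 + 58 @ $6 + 71 @ $7 = $2,189
Ending inventory: 112 @ $11 + 22 @ $7 = $1,386

COGS = $2,189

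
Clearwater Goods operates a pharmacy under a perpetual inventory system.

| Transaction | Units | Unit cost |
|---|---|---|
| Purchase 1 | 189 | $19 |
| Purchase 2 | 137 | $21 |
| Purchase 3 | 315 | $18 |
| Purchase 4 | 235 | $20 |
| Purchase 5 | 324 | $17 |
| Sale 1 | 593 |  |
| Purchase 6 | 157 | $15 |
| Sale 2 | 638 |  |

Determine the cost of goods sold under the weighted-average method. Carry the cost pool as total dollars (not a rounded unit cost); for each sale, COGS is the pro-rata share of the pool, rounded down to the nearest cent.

COGS = $22,448.44

After Purchase 1: 189 on hand, pool $3,591.00 (≈ $19.0000 each)
After Purchase 2: 326 on hand, pool $6,468.00 (≈ $19.8405 each)
After Purchase 3: 641 on hand, pool $12,138.00 (≈ $18.9360 each)
After Purchase 4: 876 on hand, pool $16,838.00 (≈ $19.2215 each)
After Purchase 5: 1200 on hand, pool $22,346.00 (≈ $18.6217 each)
Sale 1, sell 593: 593/1200 × $22,346.00 → $11,042.64
After Purchase 6: 764 on hand, pool $13,658.36 (≈ $17.8774 each)
Sale 2, sell 638: 638/764 × $13,658.36 → $11,405.80
Total COGS = $11,042.64 + $11,405.80 = $22,448.44
Ending inventory (cost pool remaining) = $2,252.56
Check: goods available $24,701.00 = COGS $22,448.44 + ending $2,252.56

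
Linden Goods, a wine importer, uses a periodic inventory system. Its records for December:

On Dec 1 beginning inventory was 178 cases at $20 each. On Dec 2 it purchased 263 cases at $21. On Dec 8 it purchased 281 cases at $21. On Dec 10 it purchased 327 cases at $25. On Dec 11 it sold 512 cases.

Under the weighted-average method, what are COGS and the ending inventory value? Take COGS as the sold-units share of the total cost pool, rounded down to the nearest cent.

COGS = $11,303.53; ending inventory = $11,855.47

Dec 11, sell 512: 512/1049 × $23,159.00 → $11,303.53
Ending inventory (cost pool remaining) = $11,855.47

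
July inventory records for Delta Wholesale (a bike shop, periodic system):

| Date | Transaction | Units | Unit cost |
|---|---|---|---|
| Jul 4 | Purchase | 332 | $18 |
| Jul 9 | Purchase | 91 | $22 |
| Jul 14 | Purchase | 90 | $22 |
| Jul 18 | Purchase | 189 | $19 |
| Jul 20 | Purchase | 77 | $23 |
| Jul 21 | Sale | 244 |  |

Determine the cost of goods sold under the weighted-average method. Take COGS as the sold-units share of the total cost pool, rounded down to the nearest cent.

COGS = $4,798.56

Jul 21, sell 244: 244/779 × $15,320.00 → $4,798.56
Ending inventory (cost pool remaining) = $10,521.44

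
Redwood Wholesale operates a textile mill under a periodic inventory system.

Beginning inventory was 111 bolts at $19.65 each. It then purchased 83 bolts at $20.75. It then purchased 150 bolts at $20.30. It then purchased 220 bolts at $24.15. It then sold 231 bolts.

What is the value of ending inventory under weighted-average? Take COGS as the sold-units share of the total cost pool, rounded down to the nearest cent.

Sale 1, sell 231: 231/564 × $12,261.40 → $5,021.95
Ending inventory (cost pool remaining) = $7,239.45

Ending inventory = $7,239.45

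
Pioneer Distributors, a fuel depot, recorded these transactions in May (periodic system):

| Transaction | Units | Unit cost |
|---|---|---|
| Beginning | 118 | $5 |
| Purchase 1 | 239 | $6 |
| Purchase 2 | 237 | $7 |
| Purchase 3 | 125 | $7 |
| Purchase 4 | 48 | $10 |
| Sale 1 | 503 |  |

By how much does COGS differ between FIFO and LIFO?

FIFO COGS: 118 @ $5 + 239 @ $6 + 146 @ $7 = $3,046
LIFO COGS: 48 @ $10 + 125 @ $7 + 237 @ $7 + 93 @ $6 = $3,572
Difference = |$3,046 − $3,572| = $526

$526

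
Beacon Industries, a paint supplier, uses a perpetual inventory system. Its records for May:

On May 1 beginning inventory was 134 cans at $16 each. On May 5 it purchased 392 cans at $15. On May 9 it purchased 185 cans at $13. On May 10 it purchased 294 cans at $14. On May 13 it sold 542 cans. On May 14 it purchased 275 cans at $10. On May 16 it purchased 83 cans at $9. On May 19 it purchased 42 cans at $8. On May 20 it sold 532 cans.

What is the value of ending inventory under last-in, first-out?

Ending inventory = $5,099

May 13, 542 sold [LIFO — newest first]: 294 @ $14 + 185 @ $13 + 63 @ $15 = $7,466
May 20, 532 sold [LIFO — newest first]: 42 @ $8 + 83 @ $9 + 275 @ $10 + 132 @ $15 = $5,813
Total COGS = $7,466 + $5,813 = $13,279
Ending inventory: 134 @ $16 + 197 @ $15 = $5,099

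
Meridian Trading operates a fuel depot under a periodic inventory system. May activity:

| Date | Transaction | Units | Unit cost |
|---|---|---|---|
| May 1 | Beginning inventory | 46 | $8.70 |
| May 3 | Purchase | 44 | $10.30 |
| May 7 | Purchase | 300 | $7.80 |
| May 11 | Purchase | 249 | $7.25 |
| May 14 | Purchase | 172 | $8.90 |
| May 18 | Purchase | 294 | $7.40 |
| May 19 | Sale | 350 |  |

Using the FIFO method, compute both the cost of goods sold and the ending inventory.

COGS = $2,881.40; ending inventory = $5,823.65

May 19, 350 sold [FIFO — oldest first]: 46 @ $8.70 + 44 @ $10.30 + 260 @ $7.80 = $2,881.40
Ending inventory: 40 @ $7.80 + 249 @ $7.25 + 172 @ $8.90 + 294 @ $7.40 = $5,823.65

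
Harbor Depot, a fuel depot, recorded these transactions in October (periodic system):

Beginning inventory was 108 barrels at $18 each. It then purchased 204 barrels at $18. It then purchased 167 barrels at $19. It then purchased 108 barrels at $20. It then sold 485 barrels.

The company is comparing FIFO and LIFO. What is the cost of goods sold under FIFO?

COGS = $8,909

FIFO COGS: 108 @ $18 + 204 @ $18 + 167 @ $19 + 6 @ $20 = $8,909
LIFO COGS: 108 @ $20 + 167 @ $19 + 204 @ $18 + 6 @ $18 = $9,113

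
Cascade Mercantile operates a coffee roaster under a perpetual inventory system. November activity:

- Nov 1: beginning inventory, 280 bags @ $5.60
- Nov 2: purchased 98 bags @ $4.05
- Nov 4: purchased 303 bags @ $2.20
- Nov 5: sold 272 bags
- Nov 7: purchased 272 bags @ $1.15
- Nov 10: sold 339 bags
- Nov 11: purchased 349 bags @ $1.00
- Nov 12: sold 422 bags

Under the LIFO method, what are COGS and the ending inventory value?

Nov 5, 272 sold [LIFO — newest first]: 272 @ $2.20 = $598.40
Nov 10, 339 sold [LIFO — newest first]: 272 @ $1.15 + 31 @ $2.20 + 36 @ $4.05 = $526.80
Nov 12, 422 sold [LIFO — newest first]: 349 @ $1.00 + 62 @ $4.05 + 11 @ $5.60 = $661.70
Total COGS = $598.40 + $526.80 + $661.70 = $1,786.90
Ending inventory: 269 @ $5.60 = $1,506.40
Check: goods available $3,293.30 = COGS $1,786.90 + ending $1,506.40

COGS = $1,786.90; ending inventory = $1,506.40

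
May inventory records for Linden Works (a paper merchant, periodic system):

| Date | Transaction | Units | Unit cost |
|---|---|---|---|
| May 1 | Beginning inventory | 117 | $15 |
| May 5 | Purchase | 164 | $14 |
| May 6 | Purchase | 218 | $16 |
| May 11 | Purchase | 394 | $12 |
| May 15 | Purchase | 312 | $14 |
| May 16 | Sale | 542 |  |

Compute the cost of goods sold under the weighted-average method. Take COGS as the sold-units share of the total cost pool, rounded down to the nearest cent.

COGS = $7,482.29

May 16, sell 542: 542/1205 × $16,635.00 → $7,482.29
Ending inventory (cost pool remaining) = $9,152.71
Check: goods available $16,635.00 = COGS $7,482.29 + ending $9,152.71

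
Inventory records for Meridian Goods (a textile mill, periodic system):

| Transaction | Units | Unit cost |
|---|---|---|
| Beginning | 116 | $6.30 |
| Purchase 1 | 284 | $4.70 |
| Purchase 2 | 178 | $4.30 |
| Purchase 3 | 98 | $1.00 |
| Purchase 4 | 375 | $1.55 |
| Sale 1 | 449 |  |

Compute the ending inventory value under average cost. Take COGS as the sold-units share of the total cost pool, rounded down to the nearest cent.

Ending inventory = $2,010.63

Sale 1, sell 449: 449/1051 × $3,510.25 → $1,499.62
Ending inventory (cost pool remaining) = $2,010.63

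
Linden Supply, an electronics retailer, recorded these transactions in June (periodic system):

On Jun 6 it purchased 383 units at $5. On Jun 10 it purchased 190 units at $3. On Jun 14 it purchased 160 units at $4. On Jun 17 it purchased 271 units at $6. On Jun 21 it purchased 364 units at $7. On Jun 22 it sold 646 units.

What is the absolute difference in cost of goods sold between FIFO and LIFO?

$1,441

FIFO COGS: 383 @ $5 + 190 @ $3 + 73 @ $4 = $2,777
LIFO COGS: 364 @ $7 + 271 @ $6 + 11 @ $4 = $4,218
Difference = |$2,777 − $4,218| = $1,441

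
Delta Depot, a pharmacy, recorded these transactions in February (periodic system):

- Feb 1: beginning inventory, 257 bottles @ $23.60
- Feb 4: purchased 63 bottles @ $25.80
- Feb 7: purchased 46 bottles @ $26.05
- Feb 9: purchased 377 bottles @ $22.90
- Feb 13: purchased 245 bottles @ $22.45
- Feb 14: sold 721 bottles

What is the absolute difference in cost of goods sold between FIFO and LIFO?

$319.15

FIFO COGS: 257 @ $23.60 + 63 @ $25.80 + 46 @ $26.05 + 355 @ $22.90 = $17,018.40
LIFO COGS: 245 @ $22.45 + 377 @ $22.90 + 46 @ $26.05 + 53 @ $25.80 = $16,699.25
Difference = |$17,018.40 − $16,699.25| = $319.15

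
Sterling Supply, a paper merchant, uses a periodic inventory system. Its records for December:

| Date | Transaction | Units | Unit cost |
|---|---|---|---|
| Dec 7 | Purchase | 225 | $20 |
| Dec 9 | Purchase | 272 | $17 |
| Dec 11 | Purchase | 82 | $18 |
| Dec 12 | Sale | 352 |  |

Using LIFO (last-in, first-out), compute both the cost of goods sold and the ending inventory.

COGS = $6,066; ending inventory = $4,534

Dec 12, 352 sold [LIFO — newest first]: 82 @ $18 + 270 @ $17 = $6,066
Ending inventory: 225 @ $20 + 2 @ $17 = $4,534
Check: goods available $10,600 = COGS $6,066 + ending $4,534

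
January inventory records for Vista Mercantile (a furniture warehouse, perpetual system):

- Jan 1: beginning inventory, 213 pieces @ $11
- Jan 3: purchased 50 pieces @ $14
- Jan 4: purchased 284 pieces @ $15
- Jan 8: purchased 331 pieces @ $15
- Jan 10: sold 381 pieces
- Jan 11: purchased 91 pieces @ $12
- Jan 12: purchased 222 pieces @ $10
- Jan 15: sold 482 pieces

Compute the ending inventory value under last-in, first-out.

Ending inventory = $4,018

Jan 10, 381 sold [LIFO — newest first]: 331 @ $15 + 50 @ $15 = $5,715
Jan 15, 482 sold [LIFO — newest first]: 222 @ $10 + 91 @ $12 + 169 @ $15 = $5,847
Total COGS = $5,715 + $5,847 = $11,562
Ending inventory: 213 @ $11 + 50 @ $14 + 65 @ $15 = $4,018
Check: goods available $15,580 = COGS $11,562 + ending $4,018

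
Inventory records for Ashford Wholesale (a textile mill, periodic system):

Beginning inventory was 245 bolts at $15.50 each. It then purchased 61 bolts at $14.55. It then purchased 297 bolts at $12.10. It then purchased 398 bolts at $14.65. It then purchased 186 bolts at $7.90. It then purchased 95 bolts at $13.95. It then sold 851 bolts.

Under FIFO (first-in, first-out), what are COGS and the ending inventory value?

COGS = $11,911.95; ending inventory = $4,992.15

Sale 1 (851) [FIFO — oldest first]: 245 @ $15.50 + 61 @ $14.55 + 297 @ $12.10 + 248 @ $14.65 = $11,911.95
Ending inventory: 150 @ $14.65 + 186 @ $7.90 + 95 @ $13.95 = $4,992.15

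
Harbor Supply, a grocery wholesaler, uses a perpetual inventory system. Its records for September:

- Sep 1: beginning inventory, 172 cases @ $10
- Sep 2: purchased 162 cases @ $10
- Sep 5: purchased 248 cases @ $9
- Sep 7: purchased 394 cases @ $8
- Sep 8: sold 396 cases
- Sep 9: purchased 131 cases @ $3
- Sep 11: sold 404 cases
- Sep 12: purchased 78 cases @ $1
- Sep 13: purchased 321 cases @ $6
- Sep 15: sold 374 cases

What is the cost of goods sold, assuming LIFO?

Sep 8, 396 sold [LIFO — newest first]: 394 @ $8 + 2 @ $9 = $3,170
Sep 11, 404 sold [LIFO — newest first]: 131 @ $3 + 246 @ $9 + 27 @ $10 = $2,877
Sep 15, 374 sold [LIFO — newest first]: 321 @ $6 + 53 @ $1 = $1,979
Total COGS = $3,170 + $2,877 + $1,979 = $8,026
Ending inventory: 172 @ $10 + 135 @ $10 + 25 @ $1 = $3,095

COGS = $8,026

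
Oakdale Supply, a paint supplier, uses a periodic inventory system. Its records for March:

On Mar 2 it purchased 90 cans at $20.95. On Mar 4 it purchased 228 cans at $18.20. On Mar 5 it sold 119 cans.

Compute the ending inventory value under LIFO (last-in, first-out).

Ending inventory = $3,869.30

Mar 5, 119 sold [LIFO — newest first]: 119 @ $18.20 = $2,165.80
Ending inventory: 90 @ $20.95 + 109 @ $18.20 = $3,869.30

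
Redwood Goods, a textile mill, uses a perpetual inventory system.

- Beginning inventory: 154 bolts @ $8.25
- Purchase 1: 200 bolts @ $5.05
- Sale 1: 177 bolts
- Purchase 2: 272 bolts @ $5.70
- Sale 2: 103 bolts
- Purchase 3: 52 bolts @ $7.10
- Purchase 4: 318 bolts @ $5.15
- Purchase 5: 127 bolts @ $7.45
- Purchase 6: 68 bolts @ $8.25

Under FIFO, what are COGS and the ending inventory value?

Sale 1 (177) [FIFO — oldest first]: 154 @ $8.25 + 23 @ $5.05 = $1,386.65
Sale 2 (103) [FIFO — oldest first]: 103 @ $5.05 = $520.15
Total COGS = $1,386.65 + $520.15 = $1,906.80
Ending inventory: 74 @ $5.05 + 272 @ $5.70 + 52 @ $7.10 + 318 @ $5.15 + 127 @ $7.45 + 68 @ $8.25 = $5,438.15
Check: goods available $7,344.95 = COGS $1,906.80 + ending $5,438.15

COGS = $1,906.80; ending inventory = $5,438.15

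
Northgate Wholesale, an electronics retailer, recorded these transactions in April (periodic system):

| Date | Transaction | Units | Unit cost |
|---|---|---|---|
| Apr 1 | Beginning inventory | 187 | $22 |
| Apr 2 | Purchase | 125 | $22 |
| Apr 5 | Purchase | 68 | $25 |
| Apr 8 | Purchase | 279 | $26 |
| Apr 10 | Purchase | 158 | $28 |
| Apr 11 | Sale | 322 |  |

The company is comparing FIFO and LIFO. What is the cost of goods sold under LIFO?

COGS = $8,688

FIFO COGS: 187 @ $22 + 125 @ $22 + 10 @ $25 = $7,114
LIFO COGS: 158 @ $28 + 164 @ $26 = $8,688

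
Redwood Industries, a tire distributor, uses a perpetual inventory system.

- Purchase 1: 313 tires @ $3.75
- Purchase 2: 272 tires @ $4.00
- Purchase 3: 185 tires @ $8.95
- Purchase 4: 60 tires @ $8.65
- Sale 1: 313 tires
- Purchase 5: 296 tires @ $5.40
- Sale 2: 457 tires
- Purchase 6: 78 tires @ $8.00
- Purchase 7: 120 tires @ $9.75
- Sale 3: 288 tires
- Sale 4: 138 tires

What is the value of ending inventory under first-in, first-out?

Sale 1 (313) [FIFO — oldest first]: 313 @ $3.75 = $1,173.75
Sale 2 (457) [FIFO — oldest first]: 272 @ $4.00 + 185 @ $8.95 = $2,743.75
Sale 3 (288) [FIFO — oldest first]: 60 @ $8.65 + 228 @ $5.40 = $1,750.20
Sale 4 (138) [FIFO — oldest first]: 68 @ $5.40 + 70 @ $8.00 = $927.20
Total COGS = $1,173.75 + $2,743.75 + $1,750.20 + $927.20 = $6,594.90
Ending inventory: 8 @ $8.00 + 120 @ $9.75 = $1,234.00

Ending inventory = $1,234.00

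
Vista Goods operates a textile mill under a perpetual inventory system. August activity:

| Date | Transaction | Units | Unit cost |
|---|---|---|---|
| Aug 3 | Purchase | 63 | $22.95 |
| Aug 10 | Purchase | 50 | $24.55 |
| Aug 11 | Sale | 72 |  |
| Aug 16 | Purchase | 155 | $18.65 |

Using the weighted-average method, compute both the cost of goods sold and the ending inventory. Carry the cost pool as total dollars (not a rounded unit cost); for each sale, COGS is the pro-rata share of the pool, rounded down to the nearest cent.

COGS = $1,703.37; ending inventory = $3,860.73

After Aug 3: 63 on hand, pool $1,445.85 (≈ $22.9500 each)
After Aug 10: 113 on hand, pool $2,673.35 (≈ $23.6580 each)
Aug 11, sell 72: 72/113 × $2,673.35 → $1,703.37
After Aug 16: 196 on hand, pool $3,860.73 (≈ $19.6976 each)
Ending inventory (cost pool remaining) = $3,860.73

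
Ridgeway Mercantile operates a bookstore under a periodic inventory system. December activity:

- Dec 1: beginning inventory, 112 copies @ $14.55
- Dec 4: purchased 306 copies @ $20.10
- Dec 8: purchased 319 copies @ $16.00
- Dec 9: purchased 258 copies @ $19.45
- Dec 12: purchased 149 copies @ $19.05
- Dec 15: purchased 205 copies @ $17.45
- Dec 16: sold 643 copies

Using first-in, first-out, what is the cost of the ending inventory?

Ending inventory = $12,937.80

Dec 16, 643 sold [FIFO — oldest first]: 112 @ $14.55 + 306 @ $20.10 + 225 @ $16.00 = $11,380.20
Ending inventory: 94 @ $16.00 + 258 @ $19.45 + 149 @ $19.05 + 205 @ $17.45 = $12,937.80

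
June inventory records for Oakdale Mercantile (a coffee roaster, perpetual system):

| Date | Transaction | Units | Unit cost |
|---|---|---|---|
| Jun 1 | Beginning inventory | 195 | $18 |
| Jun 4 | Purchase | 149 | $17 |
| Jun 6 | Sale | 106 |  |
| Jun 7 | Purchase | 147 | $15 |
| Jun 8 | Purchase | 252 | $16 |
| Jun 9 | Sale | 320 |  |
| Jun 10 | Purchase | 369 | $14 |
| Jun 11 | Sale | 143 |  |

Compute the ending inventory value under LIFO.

Ending inventory = $8,590

Jun 6, 106 sold [LIFO — newest first]: 106 @ $17 = $1,802
Jun 9, 320 sold [LIFO — newest first]: 252 @ $16 + 68 @ $15 = $5,052
Jun 11, 143 sold [LIFO — newest first]: 143 @ $14 = $2,002
Total COGS = $1,802 + $5,052 + $2,002 = $8,856
Ending inventory: 195 @ $18 + 43 @ $17 + 79 @ $15 + 226 @ $14 = $8,590
Check: goods available $17,446 = COGS $8,856 + ending $8,590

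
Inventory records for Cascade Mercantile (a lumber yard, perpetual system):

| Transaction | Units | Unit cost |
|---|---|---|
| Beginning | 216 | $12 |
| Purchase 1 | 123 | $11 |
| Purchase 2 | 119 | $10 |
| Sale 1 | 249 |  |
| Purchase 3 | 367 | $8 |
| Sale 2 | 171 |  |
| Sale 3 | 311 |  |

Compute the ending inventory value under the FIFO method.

Ending inventory = $752

Sale 1 (249) [FIFO — oldest first]: 216 @ $12 + 33 @ $11 = $2,955
Sale 2 (171) [FIFO — oldest first]: 90 @ $11 + 81 @ $10 = $1,800
Sale 3 (311) [FIFO — oldest first]: 38 @ $10 + 273 @ $8 = $2,564
Total COGS = $2,955 + $1,800 + $2,564 = $7,319
Ending inventory: 94 @ $8 = $752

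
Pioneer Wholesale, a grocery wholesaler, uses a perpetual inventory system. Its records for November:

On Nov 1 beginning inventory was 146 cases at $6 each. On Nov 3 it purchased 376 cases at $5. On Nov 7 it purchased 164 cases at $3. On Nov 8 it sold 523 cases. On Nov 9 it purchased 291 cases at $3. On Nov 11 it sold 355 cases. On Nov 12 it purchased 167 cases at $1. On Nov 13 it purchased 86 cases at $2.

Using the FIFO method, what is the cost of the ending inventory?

Ending inventory = $636

Nov 8, 523 sold [FIFO — oldest first]: 146 @ $6 + 376 @ $5 + 1 @ $3 = $2,759
Nov 11, 355 sold [FIFO — oldest first]: 163 @ $3 + 192 @ $3 = $1,065
Total COGS = $2,759 + $1,065 = $3,824
Ending inventory: 99 @ $3 + 167 @ $1 + 86 @ $2 = $636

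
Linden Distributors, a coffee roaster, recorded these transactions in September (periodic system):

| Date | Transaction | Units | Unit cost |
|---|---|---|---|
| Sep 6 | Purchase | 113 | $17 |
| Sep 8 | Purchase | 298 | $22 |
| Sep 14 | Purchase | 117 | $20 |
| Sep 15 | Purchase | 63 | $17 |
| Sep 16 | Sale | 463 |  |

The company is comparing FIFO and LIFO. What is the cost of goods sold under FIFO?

COGS = $9,517

FIFO COGS: 113 @ $17 + 298 @ $22 + 52 @ $20 = $9,517
LIFO COGS: 63 @ $17 + 117 @ $20 + 283 @ $22 = $9,637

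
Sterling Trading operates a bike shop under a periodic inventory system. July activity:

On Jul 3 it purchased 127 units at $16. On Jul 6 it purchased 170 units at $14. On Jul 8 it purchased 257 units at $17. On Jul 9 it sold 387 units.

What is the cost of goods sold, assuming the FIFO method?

Jul 9, 387 sold [FIFO — oldest first]: 127 @ $16 + 170 @ $14 + 90 @ $17 = $5,942
Ending inventory: 167 @ $17 = $2,839
Check: goods available $8,781 = COGS $5,942 + ending $2,839

COGS = $5,942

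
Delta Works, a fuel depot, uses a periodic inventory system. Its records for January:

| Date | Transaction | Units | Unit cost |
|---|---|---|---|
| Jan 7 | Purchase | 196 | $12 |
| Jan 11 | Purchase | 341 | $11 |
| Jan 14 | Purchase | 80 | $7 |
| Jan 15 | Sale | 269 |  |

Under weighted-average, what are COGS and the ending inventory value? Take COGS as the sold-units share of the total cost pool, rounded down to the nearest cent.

COGS = $2,904.93; ending inventory = $3,758.07

Jan 15, sell 269: 269/617 × $6,663.00 → $2,904.93
Ending inventory (cost pool remaining) = $3,758.07
Check: goods available $6,663.00 = COGS $2,904.93 + ending $3,758.07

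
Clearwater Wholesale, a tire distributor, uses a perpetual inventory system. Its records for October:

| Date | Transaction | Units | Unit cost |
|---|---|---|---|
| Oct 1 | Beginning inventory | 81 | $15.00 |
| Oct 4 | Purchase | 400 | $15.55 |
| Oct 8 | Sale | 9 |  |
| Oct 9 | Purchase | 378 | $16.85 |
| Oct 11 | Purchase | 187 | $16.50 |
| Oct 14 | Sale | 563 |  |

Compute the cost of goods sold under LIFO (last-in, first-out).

Oct 8, 9 sold [LIFO — newest first]: 9 @ $15.55 = $139.95
Oct 14, 563 sold [LIFO — newest first]: 187 @ $16.50 + 376 @ $16.85 = $9,421.10
Total COGS = $139.95 + $9,421.10 = $9,561.05
Ending inventory: 81 @ $15.00 + 391 @ $15.55 + 2 @ $16.85 = $7,328.75

COGS = $9,561.05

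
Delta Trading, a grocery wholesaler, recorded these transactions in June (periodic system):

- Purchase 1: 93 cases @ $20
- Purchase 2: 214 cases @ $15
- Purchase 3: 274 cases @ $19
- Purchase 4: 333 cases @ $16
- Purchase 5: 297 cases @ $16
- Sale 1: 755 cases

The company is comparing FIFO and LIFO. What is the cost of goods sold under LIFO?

FIFO COGS: 93 @ $20 + 214 @ $15 + 274 @ $19 + 174 @ $16 = $13,060
LIFO COGS: 297 @ $16 + 333 @ $16 + 125 @ $19 = $12,455

COGS = $12,455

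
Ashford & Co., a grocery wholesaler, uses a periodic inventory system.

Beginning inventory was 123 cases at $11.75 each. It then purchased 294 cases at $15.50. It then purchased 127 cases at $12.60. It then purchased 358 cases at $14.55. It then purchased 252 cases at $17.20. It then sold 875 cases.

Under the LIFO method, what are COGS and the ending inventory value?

COGS = $13,282.50; ending inventory = $3,863.25

Sale 1 (875) [LIFO — newest first]: 252 @ $17.20 + 358 @ $14.55 + 127 @ $12.60 + 138 @ $15.50 = $13,282.50
Ending inventory: 123 @ $11.75 + 156 @ $15.50 = $3,863.25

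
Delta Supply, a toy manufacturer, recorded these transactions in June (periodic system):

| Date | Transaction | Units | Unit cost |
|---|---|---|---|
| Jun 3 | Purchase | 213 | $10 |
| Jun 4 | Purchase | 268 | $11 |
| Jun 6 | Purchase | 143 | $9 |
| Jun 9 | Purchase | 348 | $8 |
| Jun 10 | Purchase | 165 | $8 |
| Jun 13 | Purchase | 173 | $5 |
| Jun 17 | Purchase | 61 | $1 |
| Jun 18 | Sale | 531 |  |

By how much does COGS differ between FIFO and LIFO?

$2,226

FIFO COGS: 213 @ $10 + 268 @ $11 + 50 @ $9 = $5,528
LIFO COGS: 61 @ $1 + 173 @ $5 + 165 @ $8 + 132 @ $8 = $3,302
Difference = |$5,528 − $3,302| = $2,226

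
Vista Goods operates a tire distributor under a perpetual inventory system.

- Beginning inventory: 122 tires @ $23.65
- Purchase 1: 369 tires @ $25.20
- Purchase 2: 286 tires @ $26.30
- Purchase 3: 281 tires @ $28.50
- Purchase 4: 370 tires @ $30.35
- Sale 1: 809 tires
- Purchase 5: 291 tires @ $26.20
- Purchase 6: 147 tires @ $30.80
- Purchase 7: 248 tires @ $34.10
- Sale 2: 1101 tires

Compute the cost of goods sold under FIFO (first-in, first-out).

COGS = $52,596.10

Sale 1 (809) [FIFO — oldest first]: 122 @ $23.65 + 369 @ $25.20 + 286 @ $26.30 + 32 @ $28.50 = $20,617.90
Sale 2 (1101) [FIFO — oldest first]: 249 @ $28.50 + 370 @ $30.35 + 291 @ $26.20 + 147 @ $30.80 + 44 @ $34.10 = $31,978.20
Total COGS = $20,617.90 + $31,978.20 = $52,596.10
Ending inventory: 204 @ $34.10 = $6,956.40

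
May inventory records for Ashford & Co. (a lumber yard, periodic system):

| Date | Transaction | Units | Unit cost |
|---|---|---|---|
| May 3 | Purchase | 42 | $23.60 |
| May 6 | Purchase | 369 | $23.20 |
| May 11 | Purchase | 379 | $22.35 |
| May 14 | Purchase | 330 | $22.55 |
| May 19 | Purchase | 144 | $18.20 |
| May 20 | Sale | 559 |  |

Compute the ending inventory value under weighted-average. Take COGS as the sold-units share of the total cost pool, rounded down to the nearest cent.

May 20, sell 559: 559/1264 × $28,084.95 → $12,420.48
Ending inventory (cost pool remaining) = $15,664.47
Check: goods available $28,084.95 = COGS $12,420.48 + ending $15,664.47

Ending inventory = $15,664.47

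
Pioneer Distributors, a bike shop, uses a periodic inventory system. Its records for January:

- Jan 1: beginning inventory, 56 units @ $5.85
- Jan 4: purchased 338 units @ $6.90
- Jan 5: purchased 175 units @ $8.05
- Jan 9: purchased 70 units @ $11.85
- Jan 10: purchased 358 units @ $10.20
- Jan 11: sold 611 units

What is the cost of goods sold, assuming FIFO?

Jan 11, 611 sold [FIFO — oldest first]: 56 @ $5.85 + 338 @ $6.90 + 175 @ $8.05 + 42 @ $11.85 = $4,566.25
Ending inventory: 28 @ $11.85 + 358 @ $10.20 = $3,983.40
Check: goods available $8,549.65 = COGS $4,566.25 + ending $3,983.40

COGS = $4,566.25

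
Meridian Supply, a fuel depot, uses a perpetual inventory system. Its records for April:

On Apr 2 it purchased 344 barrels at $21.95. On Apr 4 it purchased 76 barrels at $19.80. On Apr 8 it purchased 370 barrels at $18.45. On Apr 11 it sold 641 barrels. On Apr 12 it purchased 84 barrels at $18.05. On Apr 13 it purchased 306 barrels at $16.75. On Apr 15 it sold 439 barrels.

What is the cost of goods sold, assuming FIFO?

COGS = $20,848.80

Apr 11, 641 sold [FIFO — oldest first]: 344 @ $21.95 + 76 @ $19.80 + 221 @ $18.45 = $13,133.05
Apr 15, 439 sold [FIFO — oldest first]: 149 @ $18.45 + 84 @ $18.05 + 206 @ $16.75 = $7,715.75
Total COGS = $13,133.05 + $7,715.75 = $20,848.80
Ending inventory: 100 @ $16.75 = $1,675.00
Check: goods available $22,523.80 = COGS $20,848.80 + ending $1,675.00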